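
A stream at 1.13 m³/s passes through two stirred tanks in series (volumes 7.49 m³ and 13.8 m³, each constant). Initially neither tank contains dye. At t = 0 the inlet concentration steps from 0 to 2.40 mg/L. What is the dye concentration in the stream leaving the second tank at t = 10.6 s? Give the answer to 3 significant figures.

Each tank obeys Vᵢ dCᵢ/dt = Q(Cᵢ₋₁ − Cᵢ), so τᵢ = Vᵢ/Q.
τ₁ = 7.49/1.13 = 6.6283 s; τ₂ = 13.8/1.13 = 12.212 s.
Solving the cascade with C₁(0)=C₂(0)=0 gives C₂(t) = C_in[1 − (τ₁ e^(−t/τ₁) − τ₂ e^(−t/τ₂))/(τ₁ − τ₂)].
At t = 10.6: e^(−t/τ₁) = 0.20206, e^(−t/τ₂) = 0.41980.
C₂ = 2.40·[1 − (6.6283·0.20206 − 12.212·0.41980)/(-5.5841)] = 2.40·0.32173 = 0.77216 mg/L.

0.772 mg/L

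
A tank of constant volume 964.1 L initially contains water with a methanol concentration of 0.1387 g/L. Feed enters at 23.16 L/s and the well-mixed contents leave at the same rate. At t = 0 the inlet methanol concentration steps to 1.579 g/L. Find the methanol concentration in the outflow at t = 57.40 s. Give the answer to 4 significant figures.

1.216 g/L

Species balance on the tank: V dC/dt = Q(C_in − C).
Time constant τ = V/Q = 964.1/23.16 = 41.6278 s.
This is linear first-order; C(t) = C_in + (C₀ − C_in) e^(−t/τ).
C(57.40) = 1.579 + (0.1387 − 1.579)·e^(−57.40/41.6278) = 1.579 + (-1.44030)·0.251859 = 1.21625 g/L.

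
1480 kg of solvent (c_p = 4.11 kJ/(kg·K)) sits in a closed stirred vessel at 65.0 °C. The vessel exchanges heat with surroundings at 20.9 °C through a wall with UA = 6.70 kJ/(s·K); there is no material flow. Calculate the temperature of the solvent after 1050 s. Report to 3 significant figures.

Lumped-capacitance energy balance: M c_p dT/dt = UA(T_amb − T).
dT/dt = (T_ss − T)/τ with T_ss = T_amb = 20.900 °C, τ = M c_p/UA = 1480·4.11/6.70 = 907.88 s.
This is linear first-order; T(t) = T_ss + (T₀ − T_ss) e^(−t/τ).
T(1050) = 20.900 + (44.100)·0.31457 = 34.773 °C.

34.8 °C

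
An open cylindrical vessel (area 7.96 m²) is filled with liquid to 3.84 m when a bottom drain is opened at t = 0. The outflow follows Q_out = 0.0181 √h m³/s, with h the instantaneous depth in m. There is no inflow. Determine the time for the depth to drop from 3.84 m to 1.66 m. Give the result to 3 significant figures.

590 s

With no inflow, A dh/dt = −0.0181 √h.
This is separable: 2 d(√h)/dt = −0.0181/A, so √h = √h₀ − (0.0181/(2A)) t.
t = 2A(√h₀ − √h)/0.0181 = 2·7.96·(√3.84 − √1.66)/0.0181
  = 15.920 × (1.9596 − 1.2884) / 0.0181 = 590.34 s.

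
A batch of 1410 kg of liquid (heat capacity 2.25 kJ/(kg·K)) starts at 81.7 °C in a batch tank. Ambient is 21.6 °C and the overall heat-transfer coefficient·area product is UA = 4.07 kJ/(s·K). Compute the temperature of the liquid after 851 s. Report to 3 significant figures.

41.8 °C

M c_p dT/dt = −UA(T − T_amb).
dT/dt = (T_ss − T)/τ with T_ss = T_amb = 21.600 °C, τ = M c_p/UA = 1410·2.25/4.07 = 779.48 s.
Solution: T(t) = T_ss + (T₀ − T_ss) e^(−t/τ).
T(851) = 21.600 + (60.100)·0.33563 = 41.771 °C.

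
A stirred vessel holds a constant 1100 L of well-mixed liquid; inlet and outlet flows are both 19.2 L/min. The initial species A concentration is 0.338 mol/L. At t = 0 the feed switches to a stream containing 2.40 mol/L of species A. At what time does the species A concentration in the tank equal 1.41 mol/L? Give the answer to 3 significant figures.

42.0 min

Species balance: V dC/dt = Q(C_in − C) ⇒ τ = V/Q = 57.292 min.
C(t) = C_in + (C₀ − C_in) e^(−t/τ). Set C = 1.41 and solve for t:
e^(−t/τ) = (C − C_in)/(C₀ − C_in) = (1.41 − 2.40)/(0.338 − 2.40) = 0.48012
t = −τ ln(…) = 57.292 × 0.73373 = 42.036 min.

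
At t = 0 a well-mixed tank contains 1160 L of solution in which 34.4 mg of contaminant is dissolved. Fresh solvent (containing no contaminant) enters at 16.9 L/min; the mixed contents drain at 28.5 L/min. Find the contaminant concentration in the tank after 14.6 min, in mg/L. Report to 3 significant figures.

Let m(t) be the amount of contaminant. Volume: V(t) = V₀ + (Q_in − Q_out) t = 1160 − 11.600 t; V(14.6) = 990.64 L.
No contaminant enters, so dm/dt = −Q_out · (m/V).
Separate: dm/m = −Q_out dt/V(t) ⇒ ln(m/m₀) = −(Q_out/(Q_in−Q_out)) ln(V/V₀).
m = m₀ (V₀/V)^(Q_out/(Q_in−Q_out)) = 34.4 × (1160/990.64)^(-2.4569) = 23.343 mg.
C = m/V = 23.343/990.64 = 0.023564 mg/L.

0.0236 mg/L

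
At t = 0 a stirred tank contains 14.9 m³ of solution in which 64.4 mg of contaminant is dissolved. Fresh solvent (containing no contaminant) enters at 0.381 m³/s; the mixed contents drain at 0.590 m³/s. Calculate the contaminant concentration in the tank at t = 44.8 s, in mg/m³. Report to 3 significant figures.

Let m(t) be the amount of contaminant. Volume: V(t) = V₀ + (Q_in − Q_out) t = 14.9 − 0.20900 t; V(44.8) = 5.5368 m³.
No contaminant enters, so dm/dt = −Q_out · (m/V).
Separate: dm/m = −Q_out dt/V(t) ⇒ ln(m/m₀) = −(Q_out/(Q_in−Q_out)) ln(V/V₀).
m = m₀ (V₀/V)^(Q_out/(Q_in−Q_out)) = 64.4 × (14.9/5.5368)^(-2.8230) = 3.9375 mg.
C = m/V = 3.9375/5.5368 = 0.71114 mg/m³.

0.711 mg/m³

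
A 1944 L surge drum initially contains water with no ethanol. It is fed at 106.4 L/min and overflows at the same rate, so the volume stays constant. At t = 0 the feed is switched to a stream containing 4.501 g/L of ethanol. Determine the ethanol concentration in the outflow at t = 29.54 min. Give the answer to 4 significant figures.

3.607 g/L

Species balance on the tank: V dC/dt = Q(C_in − C).
Rewrite as dC/dt + C/τ = C_in/τ, τ = V/Q = 18.2707 min.
This is linear first-order; C(t) = C_in + (C₀ − C_in) e^(−t/τ).
C(29.54) = 4.501 + (0 − 4.501)·e^(−29.54/18.2707) = 4.501 + (-4.50100)·0.198533 = 3.60740 g/L.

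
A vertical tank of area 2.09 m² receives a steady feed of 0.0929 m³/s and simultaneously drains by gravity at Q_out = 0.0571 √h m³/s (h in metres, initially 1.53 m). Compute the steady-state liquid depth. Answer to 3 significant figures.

2.65 m

Accumulation of liquid (constant cross-section A): A dh/dt = Q_in − 0.0571 √h. At steady state dh/dt = 0:
Q_in = 0.0571 √h_ss ⇒ √h_ss = 0.0929/0.0571 = 1.6270.
h_ss = 1.6270² = 2.6470 m. (Since h₀ = 1.53 m < h_ss, the level will rise toward this value.)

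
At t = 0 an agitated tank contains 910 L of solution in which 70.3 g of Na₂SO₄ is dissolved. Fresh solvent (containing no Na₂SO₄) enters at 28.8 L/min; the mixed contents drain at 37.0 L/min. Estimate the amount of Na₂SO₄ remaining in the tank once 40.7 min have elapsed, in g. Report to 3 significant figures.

8.95 g

Total volume: dV/dt = Q_in − Q_out = -8.2000 L/min, so V(t) = 910 − 8.2000 t and V(40.7) = 576.26 L.
Species balance (pure solvent in): dm/dt = −Q_out · m/V(t).
Separate: dm/m = −Q_out dt/V(t) ⇒ ln(m/m₀) = −(Q_out/(Q_in−Q_out)) ln(V/V₀).
m = m₀ (V₀/V)^(Q_out/(Q_in−Q_out)) = 70.3 × (910/576.26)^(-4.5122) = 8.9461 g.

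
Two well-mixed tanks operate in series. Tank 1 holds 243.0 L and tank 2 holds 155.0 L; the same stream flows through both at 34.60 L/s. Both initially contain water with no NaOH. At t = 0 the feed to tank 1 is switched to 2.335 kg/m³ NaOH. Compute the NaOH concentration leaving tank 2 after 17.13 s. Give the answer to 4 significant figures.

1.862 kg/m³

Each tank obeys Vᵢ dCᵢ/dt = Q(Cᵢ₋₁ − Cᵢ), so τᵢ = Vᵢ/Q.
τ₁ = 243.0/34.60 = 7.02312 s; τ₂ = 155.0/34.60 = 4.47977 s.
Tank 1: C₁ = C_in(1 − e^(−t/τ₁)). Tank 2 (τ₁ ≠ τ₂): C₂ = C_in[1 − (τ₁ e^(−t/τ₁) − τ₂ e^(−t/τ₂))/(τ₁ − τ₂)].
At t = 17.13: e^(−t/τ₁) = 0.0872405, e^(−t/τ₂) = 0.0218434.
C₂ = 2.335·[1 − (7.02312·0.0872405 − 4.47977·0.0218434)/(2.54335)] = 2.335·0.797571 = 1.86233 kg/m³.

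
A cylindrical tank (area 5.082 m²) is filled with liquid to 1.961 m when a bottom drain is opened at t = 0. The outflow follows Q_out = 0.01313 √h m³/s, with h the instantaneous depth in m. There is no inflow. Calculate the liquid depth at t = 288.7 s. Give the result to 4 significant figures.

1.056 m

Mass balance (ρ constant): A dh/dt = −0.01313 √h.
Separate and integrate: 2(√h − √h₀) = −(0.01313/A) t.
√h = √1.961 − 0.01313·288.7/(2·5.082) = 1.40036 − 0.372947 = 1.02741.
h = 1.02741² = 1.05557 m.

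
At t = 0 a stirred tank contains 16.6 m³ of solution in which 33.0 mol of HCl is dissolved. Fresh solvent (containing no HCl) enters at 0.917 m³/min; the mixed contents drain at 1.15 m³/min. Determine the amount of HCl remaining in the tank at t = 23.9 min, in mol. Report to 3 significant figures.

4.39 mol

Let m(t) be the amount of HCl. Volume: V(t) = V₀ + (Q_in − Q_out) t = 16.6 − 0.23300 t; V(23.9) = 11.031 m³.
No HCl enters, so dm/dt = −Q_out · (m/V).
Separate: dm/m = −Q_out dt/V(t) ⇒ ln(m/m₀) = −(Q_out/(Q_in−Q_out)) ln(V/V₀).
m = m₀ (V₀/V)^(Q_out/(Q_in−Q_out)) = 33.0 × (16.6/11.031)^(-4.9356) = 4.3907 mol.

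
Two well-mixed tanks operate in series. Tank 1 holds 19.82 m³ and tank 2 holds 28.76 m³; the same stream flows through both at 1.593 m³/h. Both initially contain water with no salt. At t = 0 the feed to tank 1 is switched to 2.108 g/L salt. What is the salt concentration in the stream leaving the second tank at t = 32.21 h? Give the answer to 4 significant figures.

Species balance on tank i: dCᵢ/dt = (Cᵢ₋₁ − Cᵢ)/τᵢ with τᵢ = Vᵢ/Q.
τ₁ = 19.82/1.593 = 12.4419 h; τ₂ = 28.76/1.593 = 18.0540 h.
Tank 1: C₁ = C_in(1 − e^(−t/τ₁)). Tank 2 (τ₁ ≠ τ₂): C₂ = C_in[1 − (τ₁ e^(−t/τ₁) − τ₂ e^(−t/τ₂))/(τ₁ − τ₂)].
At t = 32.21: e^(−t/τ₁) = 0.0751082, e^(−t/τ₂) = 0.167949.
C₂ = 2.108·[1 − (12.4419·0.0751082 − 18.0540·0.167949)/(-5.61205)] = 2.108·0.626222 = 1.32008 g/L.

1.320 g/L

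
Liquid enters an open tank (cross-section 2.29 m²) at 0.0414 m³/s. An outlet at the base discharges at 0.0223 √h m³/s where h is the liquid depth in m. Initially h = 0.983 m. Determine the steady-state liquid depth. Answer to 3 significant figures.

Level balance: A dh/dt = 0.0414 − 0.0223 √h. Setting dh/dt = 0:
Q_in = 0.0223 √h_ss ⇒ √h_ss = 0.0414/0.0223 = 1.8565.
h_ss = 1.8565² = 3.4466 m. (Since h₀ = 0.983 m < h_ss, the level will rise toward this value.)

3.45 m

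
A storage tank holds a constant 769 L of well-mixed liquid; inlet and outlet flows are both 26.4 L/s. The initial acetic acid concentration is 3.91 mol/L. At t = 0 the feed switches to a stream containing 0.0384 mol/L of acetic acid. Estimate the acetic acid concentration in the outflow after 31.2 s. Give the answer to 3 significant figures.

1.36 mol/L

Mass balance on the solute (V constant): V dC/dt = Q(C_in − C).
So dC/dt = (C_in − C)/τ with τ = V/Q = 769/26.4 = 29.129 s.
Integrating: C(t) = C_in + (C₀ − C_in) e^(−t/τ).
C(31.2) = 0.0384 + (3.91 − 0.0384)·e^(−31.2/29.129) = 0.0384 + (3.8716)·0.34263 = 1.3649 mol/L.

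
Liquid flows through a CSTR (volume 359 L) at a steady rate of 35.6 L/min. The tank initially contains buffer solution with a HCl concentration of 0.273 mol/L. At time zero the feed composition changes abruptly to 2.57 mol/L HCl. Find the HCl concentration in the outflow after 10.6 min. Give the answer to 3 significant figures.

Accumulation = in − out for the solute gives V dC/dt = Q(C_in − C).
Rewrite as dC/dt + C/τ = C_in/τ, τ = V/Q = 10.084 min.
This is linear first-order; C(t) = C_in + (C₀ − C_in) e^(−t/τ).
C(10.6) = 2.57 + (0.273 − 2.57)·e^(−10.6/10.084) = 2.57 + (-2.2970)·0.34954 = 1.7671 mol/L.

1.77 mol/L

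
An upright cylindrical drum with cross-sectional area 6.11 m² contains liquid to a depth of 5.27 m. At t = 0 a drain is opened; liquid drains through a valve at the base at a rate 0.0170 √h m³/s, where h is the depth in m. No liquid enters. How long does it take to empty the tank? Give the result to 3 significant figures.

1650 s

A dh/dt = −Q_out = −0.0170 √h.
Separate and integrate: 2(√h − √h₀) = −(0.0170/A) t.
Tank is empty when √h = 0: t_empty = 2A√h₀/0.0170.
t_empty = 2·6.11·√5.27/0.0170 = 12.220·2.2956/0.0170 = 1650.2 s.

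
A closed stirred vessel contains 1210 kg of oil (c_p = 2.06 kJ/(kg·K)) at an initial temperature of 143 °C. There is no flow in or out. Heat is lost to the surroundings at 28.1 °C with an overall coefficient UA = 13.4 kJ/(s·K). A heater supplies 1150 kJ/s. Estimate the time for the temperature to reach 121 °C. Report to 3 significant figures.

Heat balance on the well-mixed liquid: M c_p dT/dt = −UA(T − T_amb) + Q̇.
τ = M c_p/UA = 186.01 s; T_ss = T_amb + Q̇/UA = 28.1 + 1150/13.4 = 113.92 °C.
T(t) = T_ss + (T₀ − T_ss)e^(−t/τ); set T = 121:
t = −τ ln[(T − T_ss)/(T₀ − T_ss)] = −186.01 · ln(0.24344) = 262.82 s.

263 s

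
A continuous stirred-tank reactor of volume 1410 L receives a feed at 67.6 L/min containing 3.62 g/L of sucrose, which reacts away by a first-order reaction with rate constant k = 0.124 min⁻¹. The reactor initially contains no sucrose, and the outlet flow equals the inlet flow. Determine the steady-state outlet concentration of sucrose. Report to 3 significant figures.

1.01 g/L

V dC/dt = Q(C_in − C) − k V C.
At steady state: 0 = Q C_in − (Q + kV) C_ss, so C_ss = Q C_in/(Q + kV).
C_ss = 67.6·3.62/(67.6 + 0.124·1410) = 244.71/242.44 = 1.0094 g/L.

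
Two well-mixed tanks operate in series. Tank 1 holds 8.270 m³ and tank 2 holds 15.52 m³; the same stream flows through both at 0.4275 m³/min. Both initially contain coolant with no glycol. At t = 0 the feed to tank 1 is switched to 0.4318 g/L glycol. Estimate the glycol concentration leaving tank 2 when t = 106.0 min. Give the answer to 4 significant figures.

0.3840 g/L

Time constants: τᵢ = Vᵢ/Q for each well-mixed tank.
τ₁ = 8.270/0.4275 = 19.3450 min; τ₂ = 15.52/0.4275 = 36.3041 min.
Solving the cascade with C₁(0)=C₂(0)=0 gives C₂(t) = C_in[1 − (τ₁ e^(−t/τ₁) − τ₂ e^(−t/τ₂))/(τ₁ − τ₂)].
At t = 106.0: e^(−t/τ₁) = 0.00417165, e^(−t/τ₂) = 0.0539455.
C₂ = 0.4318·[1 − (19.3450·0.00417165 − 36.3041·0.0539455)/(-16.9591)] = 0.4318·0.889278 = 0.383990 g/L.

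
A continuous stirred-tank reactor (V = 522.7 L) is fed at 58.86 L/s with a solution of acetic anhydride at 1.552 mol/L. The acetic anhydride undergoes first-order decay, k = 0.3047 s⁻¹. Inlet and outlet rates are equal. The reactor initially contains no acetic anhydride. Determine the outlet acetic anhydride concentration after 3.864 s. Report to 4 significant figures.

0.3353 mol/L

V dC/dt = Q(C_in − C) − k V C.
This is linear with rate a = Q/V + k = 0.417308 s⁻¹.
C_ss = Q C_in/(Q + kV) = 0.418797 mol/L; C(t) = C_ss + (C₀ − C_ss) e^(−a t).
C(3.864) = 0.418797 + (-0.418797)·e^(−0.417308·3.864) = 0.418797 + (-0.418797)·0.199393 = 0.335291 mol/L.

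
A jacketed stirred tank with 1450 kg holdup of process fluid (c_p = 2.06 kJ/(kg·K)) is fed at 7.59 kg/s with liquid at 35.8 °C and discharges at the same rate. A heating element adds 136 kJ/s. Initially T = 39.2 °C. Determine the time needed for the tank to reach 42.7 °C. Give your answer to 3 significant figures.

M c_p dT/dt = ṁ c_p (T_in − T) + Q̇.
τ = M/ṁ = 191.04 s; T_ss = T_in + Q̇/(ṁ c_p) = 44.498 °C.
T(t) = T_ss + (T₀ − T_ss) e^(−t/τ). Set T = 42.7:
e^(−t/τ) = (42.7 − 44.498)/(39.2 − 44.498) = 0.33940
t = −191.04 · ln(0.33940) = 206.43 s.

206 s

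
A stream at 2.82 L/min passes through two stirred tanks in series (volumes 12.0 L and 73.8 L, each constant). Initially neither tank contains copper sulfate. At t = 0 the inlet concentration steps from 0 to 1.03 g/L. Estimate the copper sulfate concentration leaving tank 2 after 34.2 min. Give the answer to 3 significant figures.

Species balance on tank i: dCᵢ/dt = (Cᵢ₋₁ − Cᵢ)/τᵢ with τᵢ = Vᵢ/Q.
τ₁ = 12.0/2.82 = 4.2553 min; τ₂ = 73.8/2.82 = 26.170 min.
Solving the cascade with C₁(0)=C₂(0)=0 gives C₂(t) = C_in[1 − (τ₁ e^(−t/τ₁) − τ₂ e^(−t/τ₂))/(τ₁ − τ₂)].
At t = 34.2: e^(−t/τ₁) = 0.00032328, e^(−t/τ₂) = 0.27068.
C₂ = 1.03·[1 − (4.2553·0.00032328 − 26.170·0.27068)/(-21.915)] = 1.03·0.67683 = 0.69713 g/L.

0.697 g/L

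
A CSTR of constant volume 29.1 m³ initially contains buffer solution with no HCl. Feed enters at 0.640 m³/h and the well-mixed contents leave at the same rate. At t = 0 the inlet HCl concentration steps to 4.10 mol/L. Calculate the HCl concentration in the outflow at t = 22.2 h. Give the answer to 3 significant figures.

1.58 mol/L

Unsteady species balance (constant V, well mixed): V dC/dt = Q(C_in − C).
So dC/dt = (C_in − C)/τ with τ = V/Q = 29.1/0.640 = 45.469 h.
C approaches C_in exponentially: C(t) = C_in + (C₀ − C_in) e^(−t/τ).
C(22.2) = 4.10 + (0 − 4.10)·e^(−22.2/45.469) = 4.10 + (-4.1000)·0.61370 = 1.5838 mol/L.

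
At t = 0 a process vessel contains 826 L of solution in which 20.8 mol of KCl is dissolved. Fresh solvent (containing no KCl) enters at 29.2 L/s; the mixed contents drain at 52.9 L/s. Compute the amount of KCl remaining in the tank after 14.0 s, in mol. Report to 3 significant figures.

Total volume: dV/dt = Q_in − Q_out = -23.700 L/s, so V(t) = 826 − 23.700 t and V(14.0) = 494.20 L.
Species balance (pure solvent in): dm/dt = −Q_out · m/V(t).
dm/m = −Q_out dt/(V₀ − 23.700 t); integrating gives ln(m/m₀) = −(Q_out/(Q_in−Q_out)) ln(V/V₀).
m = m₀ (V₀/V)^(Q_out/(Q_in−Q_out)) = 20.8 × (826/494.20)^(-2.2321) = 6.6091 mol.

6.61 mol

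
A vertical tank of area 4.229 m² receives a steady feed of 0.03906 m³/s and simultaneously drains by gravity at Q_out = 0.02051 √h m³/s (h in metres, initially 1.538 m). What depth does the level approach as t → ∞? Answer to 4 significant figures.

3.627 m

Level balance: A dh/dt = 0.03906 − 0.02051 √h. Setting dh/dt = 0:
Q_in = 0.02051 √h_ss ⇒ √h_ss = 0.03906/0.02051 = 1.90444.
h_ss = 1.90444² = 3.62688 m. (Since h₀ = 1.538 m < h_ss, the level will rise toward this value.)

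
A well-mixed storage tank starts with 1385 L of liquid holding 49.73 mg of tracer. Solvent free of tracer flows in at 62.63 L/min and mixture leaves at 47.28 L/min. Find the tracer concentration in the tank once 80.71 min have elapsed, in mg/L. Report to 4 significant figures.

0.002648 mg/L

Let m(t) be the amount of tracer. Volume: V(t) = V₀ + (Q_in − Q_out) t = 1385 + 15.3500 t; V(80.71) = 2623.90 L.
Species balance (pure solvent in): dm/dt = −Q_out · m/V(t).
Separate: dm/m = −Q_out dt/V(t) ⇒ ln(m/m₀) = −(Q_out/(Q_in−Q_out)) ln(V/V₀).
m = m₀ (V₀/V)^(Q_out/(Q_in−Q_out)) = 49.73 × (1385/2623.90)^(3.08013) = 6.94849 mg.
C = m/V = 6.94849/2623.90 = 0.00264816 mg/L.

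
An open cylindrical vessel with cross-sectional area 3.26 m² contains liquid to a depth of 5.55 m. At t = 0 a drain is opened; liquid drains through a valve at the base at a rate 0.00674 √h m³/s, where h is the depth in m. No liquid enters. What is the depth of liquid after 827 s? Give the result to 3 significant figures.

2.25 m

With no inflow, A dh/dt = −0.00674 √h.
Separate and integrate: 2(√h − √h₀) = −(0.00674/A) t.
√h = √5.55 − 0.00674·827/(2·3.26) = 2.3558 − 0.85490 = 1.5009.
h = 1.5009² = 2.2528 m.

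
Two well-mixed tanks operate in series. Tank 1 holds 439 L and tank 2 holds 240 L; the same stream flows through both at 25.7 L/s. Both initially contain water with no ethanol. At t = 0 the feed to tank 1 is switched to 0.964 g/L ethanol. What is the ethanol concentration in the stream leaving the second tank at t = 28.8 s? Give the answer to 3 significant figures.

0.623 g/L

Time constants: τᵢ = Vᵢ/Q for each well-mixed tank.
τ₁ = 439/25.7 = 17.082 s; τ₂ = 240/25.7 = 9.3385 s.
Solving the cascade with C₁(0)=C₂(0)=0 gives C₂(t) = C_in[1 − (τ₁ e^(−t/τ₁) − τ₂ e^(−t/τ₂))/(τ₁ − τ₂)].
At t = 28.8: e^(−t/τ₁) = 0.18526, e^(−t/τ₂) = 0.045776.
C₂ = 0.964·[1 − (17.082·0.18526 − 9.3385·0.045776)/(7.7432)] = 0.964·0.64653 = 0.62325 g/L.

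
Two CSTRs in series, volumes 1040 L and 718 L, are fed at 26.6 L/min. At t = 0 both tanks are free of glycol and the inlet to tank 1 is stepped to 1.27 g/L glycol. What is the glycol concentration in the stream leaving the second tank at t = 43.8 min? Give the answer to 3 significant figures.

0.491 g/L

Species balance on tank i: dCᵢ/dt = (Cᵢ₋₁ − Cᵢ)/τᵢ with τᵢ = Vᵢ/Q.
τ₁ = 1040/26.6 = 39.098 min; τ₂ = 718/26.6 = 26.992 min.
Solving the cascade with C₁(0)=C₂(0)=0 gives C₂(t) = C_in[1 − (τ₁ e^(−t/τ₁) − τ₂ e^(−t/τ₂))/(τ₁ − τ₂)].
At t = 43.8: e^(−t/τ₁) = 0.32619, e^(−t/τ₂) = 0.19737.
C₂ = 1.27·[1 − (39.098·0.32619 − 26.992·0.19737)/(12.105)] = 1.27·0.38656 = 0.49093 g/L.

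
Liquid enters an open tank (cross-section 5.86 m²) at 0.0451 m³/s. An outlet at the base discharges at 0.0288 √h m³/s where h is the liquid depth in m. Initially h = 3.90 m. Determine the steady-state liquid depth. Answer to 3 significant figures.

2.45 m

Level balance: A dh/dt = 0.0451 − 0.0288 √h. Setting dh/dt = 0:
Q_in = 0.0288 √h_ss ⇒ √h_ss = 0.0451/0.0288 = 1.5660.
h_ss = 1.5660² = 2.4523 m. (Since h₀ = 3.90 m > h_ss, the level will fall toward this value.)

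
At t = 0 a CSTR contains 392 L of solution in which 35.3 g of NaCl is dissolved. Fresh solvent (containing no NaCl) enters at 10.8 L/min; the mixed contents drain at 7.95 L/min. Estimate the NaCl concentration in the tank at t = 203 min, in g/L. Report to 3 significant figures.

Total volume: dV/dt = Q_in − Q_out = 2.8500 L/min, so V(t) = 392 + 2.8500 t and V(203) = 970.55 L.
Solute balance: dm/dt = 0 − Q_out C = −Q_out m/V(t).
dm/m = −Q_out dt/(V₀ + 2.8500 t); integrating gives ln(m/m₀) = −(Q_out/(Q_in−Q_out)) ln(V/V₀).
m = m₀ (V₀/V)^(Q_out/(Q_in−Q_out)) = 35.3 × (392/970.55)^(2.7895) = 2.8149 g.
C = m/V = 2.8149/970.55 = 0.0029004 g/L.

0.00290 g/L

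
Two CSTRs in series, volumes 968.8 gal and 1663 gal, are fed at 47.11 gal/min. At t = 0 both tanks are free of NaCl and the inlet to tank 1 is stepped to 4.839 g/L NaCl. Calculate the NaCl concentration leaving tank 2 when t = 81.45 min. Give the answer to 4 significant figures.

3.814 g/L

Time constants: τᵢ = Vᵢ/Q for each well-mixed tank.
τ₁ = 968.8/47.11 = 20.5646 min; τ₂ = 1663/47.11 = 35.3004 min.
Solving the cascade with C₁(0)=C₂(0)=0 gives C₂(t) = C_in[1 − (τ₁ e^(−t/τ₁) − τ₂ e^(−t/τ₂))/(τ₁ − τ₂)].
At t = 81.45: e^(−t/τ₁) = 0.0190501, e^(−t/τ₂) = 0.0995255.
C₂ = 4.839·[1 − (20.5646·0.0190501 − 35.3004·0.0995255)/(-14.7357)] = 4.839·0.788166 = 3.81394 g/L.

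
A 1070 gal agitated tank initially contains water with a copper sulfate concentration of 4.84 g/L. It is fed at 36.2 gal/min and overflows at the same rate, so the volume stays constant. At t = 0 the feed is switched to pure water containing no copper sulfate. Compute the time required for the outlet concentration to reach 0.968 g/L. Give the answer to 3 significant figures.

Species balance: V dC/dt = Q(C_in − C) ⇒ τ = V/Q = 29.558 min.
C(t) = C_in + (C₀ − C_in) e^(−t/τ). Set C = 0.968 and solve for t:
e^(−t/τ) = (C − C_in)/(C₀ − C_in) = (0.968 − 0)/(4.84 − 0) = 0.20000
t = −τ ln(…) = 29.558 × 1.6094 = 47.572 min.

47.6 min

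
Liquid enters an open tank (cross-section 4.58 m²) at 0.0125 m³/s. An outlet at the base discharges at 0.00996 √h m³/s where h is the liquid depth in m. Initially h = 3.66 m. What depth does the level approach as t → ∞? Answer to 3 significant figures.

A dh/dt = Q_in − 0.00996 √h. Steady state requires inflow = outflow:
Q_in = 0.00996 √h_ss ⇒ √h_ss = 0.0125/0.00996 = 1.2550.
h_ss = 1.2550² = 1.5751 m. (Since h₀ = 3.66 m > h_ss, the level will fall toward this value.)

1.58 m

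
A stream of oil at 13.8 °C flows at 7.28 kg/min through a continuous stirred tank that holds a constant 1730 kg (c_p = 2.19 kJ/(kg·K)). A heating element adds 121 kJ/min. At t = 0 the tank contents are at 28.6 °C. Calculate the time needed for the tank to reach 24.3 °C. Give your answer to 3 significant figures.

M c_p dT/dt = ṁ c_p (T_in − T) + Q̇.
τ = M/ṁ = 237.64 min; T_ss = T_in + Q̇/(ṁ c_p) = 21.389 °C.
T(t) = T_ss + (T₀ − T_ss) e^(−t/τ). Set T = 24.3:
e^(−t/τ) = (24.3 − 21.389)/(28.6 − 21.389) = 0.40365
t = −237.64 · ln(0.40365) = 215.59 min.

216 min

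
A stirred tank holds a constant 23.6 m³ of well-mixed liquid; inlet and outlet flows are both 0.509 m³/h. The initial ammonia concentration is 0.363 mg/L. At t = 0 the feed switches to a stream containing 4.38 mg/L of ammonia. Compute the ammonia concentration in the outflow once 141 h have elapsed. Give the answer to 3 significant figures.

Species balance on the tank: V dC/dt = Q(C_in − C).
So dC/dt = (C_in − C)/τ with τ = V/Q = 23.6/0.509 = 46.365 h.
C approaches C_in exponentially: C(t) = C_in + (C₀ − C_in) e^(−t/τ).
C(141) = 4.38 + (0.363 − 4.38)·e^(−141/46.365) = 4.38 + (-4.0170)·0.047784 = 4.1881 mg/L.

4.19 mg/L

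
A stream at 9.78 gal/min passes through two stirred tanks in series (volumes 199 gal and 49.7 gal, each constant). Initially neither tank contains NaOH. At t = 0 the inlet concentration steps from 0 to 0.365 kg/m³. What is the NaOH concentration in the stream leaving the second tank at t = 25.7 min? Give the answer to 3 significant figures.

Time constants: τᵢ = Vᵢ/Q for each well-mixed tank.
τ₁ = 199/9.78 = 20.348 min; τ₂ = 49.7/9.78 = 5.0818 min.
Solving the cascade with C₁(0)=C₂(0)=0 gives C₂(t) = C_in[1 − (τ₁ e^(−t/τ₁) − τ₂ e^(−t/τ₂))/(τ₁ − τ₂)].
At t = 25.7: e^(−t/τ₁) = 0.28279, e^(−t/τ₂) = 0.0063629.
C₂ = 0.365·[1 − (20.348·0.28279 − 5.0818·0.0063629)/(15.266)] = 0.365·0.62519 = 0.22819 kg/m³.

0.228 kg/m³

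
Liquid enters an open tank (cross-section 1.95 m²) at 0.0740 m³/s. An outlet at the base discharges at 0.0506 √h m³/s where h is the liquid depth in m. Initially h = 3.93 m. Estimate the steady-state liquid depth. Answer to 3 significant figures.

A dh/dt = Q_in − 0.0506 √h. Steady state requires inflow = outflow:
Q_in = 0.0506 √h_ss ⇒ √h_ss = 0.0740/0.0506 = 1.4625.
h_ss = 1.4625² = 2.1388 m. (Since h₀ = 3.93 m > h_ss, the level will fall toward this value.)

2.14 m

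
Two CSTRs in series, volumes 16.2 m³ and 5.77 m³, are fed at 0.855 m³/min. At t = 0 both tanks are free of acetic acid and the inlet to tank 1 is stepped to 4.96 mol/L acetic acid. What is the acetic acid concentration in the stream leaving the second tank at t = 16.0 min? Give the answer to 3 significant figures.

Species balance on tank i: dCᵢ/dt = (Cᵢ₋₁ − Cᵢ)/τᵢ with τᵢ = Vᵢ/Q.
τ₁ = 16.2/0.855 = 18.947 min; τ₂ = 5.77/0.855 = 6.7485 min.
Tank 1: C₁ = C_in(1 − e^(−t/τ₁)). Tank 2 (τ₁ ≠ τ₂): C₂ = C_in[1 − (τ₁ e^(−t/τ₁) − τ₂ e^(−t/τ₂))/(τ₁ − τ₂)].
At t = 16.0: e^(−t/τ₁) = 0.42980, e^(−t/τ₂) = 0.093398.
C₂ = 4.96·[1 − (18.947·0.42980 − 6.7485·0.093398)/(12.199)] = 4.96·0.38410 = 1.9052 mol/L.

1.91 mol/L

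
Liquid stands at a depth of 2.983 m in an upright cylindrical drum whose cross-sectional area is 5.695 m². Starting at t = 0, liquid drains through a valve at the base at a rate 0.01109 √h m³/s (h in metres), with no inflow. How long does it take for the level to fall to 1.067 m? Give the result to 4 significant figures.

With no inflow, A dh/dt = −0.01109 √h.
∫ h^(−1/2) dh = −(0.01109/A) ∫ dt, giving 2√h = 2√h₀ − (0.01109/A) t.
t = 2A(√h₀ − √h)/0.01109 = 2·5.695·(√2.983 − √1.067)/0.01109
  = 11.3900 × (1.72714 − 1.03296) / 0.01109 = 712.958 s.

713.0 s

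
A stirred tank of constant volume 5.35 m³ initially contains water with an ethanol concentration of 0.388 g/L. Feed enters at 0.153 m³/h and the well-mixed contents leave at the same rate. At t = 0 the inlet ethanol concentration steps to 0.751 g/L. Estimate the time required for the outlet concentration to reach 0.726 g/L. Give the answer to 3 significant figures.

Transient balance on the dissolved component: V dC/dt = Q(C_in − C), so τ = V/Q = 34.967 h.
C(t) = C_in + (C₀ − C_in) e^(−t/τ). Set C = 0.726 and solve for t:
e^(−t/τ) = (C − C_in)/(C₀ − C_in) = (0.726 − 0.751)/(0.388 − 0.751) = 0.068871
t = −τ ln(…) = 34.967 × 2.6755 = 93.556 h.

93.6 h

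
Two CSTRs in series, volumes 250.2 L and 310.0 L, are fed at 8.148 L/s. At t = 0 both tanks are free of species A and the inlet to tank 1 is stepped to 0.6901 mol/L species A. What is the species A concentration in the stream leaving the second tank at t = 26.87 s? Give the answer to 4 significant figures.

0.1282 mol/L

Time constants: τᵢ = Vᵢ/Q for each well-mixed tank.
τ₁ = 250.2/8.148 = 30.7069 s; τ₂ = 310.0/8.148 = 38.0461 s.
Tank 1: C₁ = C_in(1 − e^(−t/τ₁)). Tank 2 (τ₁ ≠ τ₂): C₂ = C_in[1 − (τ₁ e^(−t/τ₁) − τ₂ e^(−t/τ₂))/(τ₁ − τ₂)].
At t = 26.87: e^(−t/τ₁) = 0.416842, e^(−t/τ₂) = 0.493493.
C₂ = 0.6901·[1 − (30.7069·0.416842 − 38.0461·0.493493)/(-7.33922)] = 0.6901·0.185808 = 0.128226 mol/L.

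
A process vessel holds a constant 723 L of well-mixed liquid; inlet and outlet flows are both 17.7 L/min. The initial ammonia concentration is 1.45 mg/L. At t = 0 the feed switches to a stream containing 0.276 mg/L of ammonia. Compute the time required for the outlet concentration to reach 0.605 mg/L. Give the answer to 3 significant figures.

Species balance: V dC/dt = Q(C_in − C) ⇒ τ = V/Q = 40.847 min.
C(t) = C_in + (C₀ − C_in) e^(−t/τ). Set C = 0.605 and solve for t:
e^(−t/τ) = (C − C_in)/(C₀ − C_in) = (0.605 − 0.276)/(1.45 − 0.276) = 0.28024
t = −τ ln(…) = 40.847 × 1.2721 = 51.963 min.

52.0 min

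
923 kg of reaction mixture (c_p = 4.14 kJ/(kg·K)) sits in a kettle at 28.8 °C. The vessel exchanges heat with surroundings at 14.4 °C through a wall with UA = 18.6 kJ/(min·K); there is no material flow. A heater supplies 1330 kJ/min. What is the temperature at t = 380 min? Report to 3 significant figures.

76.9 °C

Unsteady energy balance on the tank contents: M c_p dT/dt = −UA(T − T_amb) + Q̇.
dT/dt = (T_ss − T)/τ with T_ss = T_amb + Q̇/UA = 14.4 + 1330/18.6 = 85.905 °C, τ = M c_p/UA = 923·4.14/18.6 = 205.44 min.
T approaches T_ss exponentially: T(t) = T_ss + (T₀ − T_ss) e^(−t/τ).
T(380) = 85.905 + (-57.105)·0.15729 = 76.923 °C.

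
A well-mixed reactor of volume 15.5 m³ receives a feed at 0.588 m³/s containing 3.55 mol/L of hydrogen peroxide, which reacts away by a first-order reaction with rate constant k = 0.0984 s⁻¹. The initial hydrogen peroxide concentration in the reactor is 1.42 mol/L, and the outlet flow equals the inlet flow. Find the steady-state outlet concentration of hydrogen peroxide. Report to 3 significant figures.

V dC/dt = Q(C_in − C) − k V C.
At steady state: 0 = Q C_in − (Q + kV) C_ss, so C_ss = Q C_in/(Q + kV).
C_ss = 0.588·3.55/(0.588 + 0.0984·15.5) = 2.0874/2.1132 = 0.98779 mol/L.

0.988 mol/L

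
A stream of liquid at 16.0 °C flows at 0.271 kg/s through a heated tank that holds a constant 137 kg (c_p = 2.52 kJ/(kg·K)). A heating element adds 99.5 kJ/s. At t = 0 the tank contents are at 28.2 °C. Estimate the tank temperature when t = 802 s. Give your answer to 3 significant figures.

134 °C

Heat balance on the well-mixed liquid: M c_p dT/dt = ṁ c_p (T_in − T) + 99.5.
Rearrange: dT/dt = (T_ss − T)/τ with τ = M/ṁ = 505.54 s and T_ss = T_in + Q̇/(ṁ c_p) = 161.70 °C.
T approaches T_ss exponentially: T(t) = T_ss + (T₀ − T_ss) e^(−t/τ).
T(802) = 161.70 + (-133.50)·e^(−802/505.54) = 161.70 + (-133.50)·0.20465 = 134.38 °C.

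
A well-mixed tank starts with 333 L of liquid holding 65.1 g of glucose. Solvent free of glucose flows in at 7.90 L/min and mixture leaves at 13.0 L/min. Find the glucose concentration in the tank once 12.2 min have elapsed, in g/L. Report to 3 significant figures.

Let m(t) be the amount of glucose. Volume: V(t) = V₀ + (Q_in − Q_out) t = 333 − 5.1000 t; V(12.2) = 270.78 L.
Species balance (pure solvent in): dm/dt = −Q_out · m/V(t).
dm/m = −Q_out dt/(V₀ − 5.1000 t); integrating gives ln(m/m₀) = −(Q_out/(Q_in−Q_out)) ln(V/V₀).
m = m₀ (V₀/V)^(Q_out/(Q_in−Q_out)) = 65.1 × (333/270.78)^(-2.5490) = 38.425 g.
C = m/V = 38.425/270.78 = 0.14190 g/L.

0.142 g/L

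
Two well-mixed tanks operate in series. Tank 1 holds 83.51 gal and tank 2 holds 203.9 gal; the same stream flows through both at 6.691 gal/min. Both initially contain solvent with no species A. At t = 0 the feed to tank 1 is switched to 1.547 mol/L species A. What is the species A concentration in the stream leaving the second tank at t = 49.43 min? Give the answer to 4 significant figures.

1.050 mol/L

Time constants: τᵢ = Vᵢ/Q for each well-mixed tank.
τ₁ = 83.51/6.691 = 12.4809 min; τ₂ = 203.9/6.691 = 30.4738 min.
Tank 1: C₁ = C_in(1 − e^(−t/τ₁)). Tank 2 (τ₁ ≠ τ₂): C₂ = C_in[1 − (τ₁ e^(−t/τ₁) − τ₂ e^(−t/τ₂))/(τ₁ − τ₂)].
At t = 49.43: e^(−t/τ₁) = 0.0190548, e^(−t/τ₂) = 0.197493.
C₂ = 1.547·[1 − (12.4809·0.0190548 − 30.4738·0.197493)/(-17.9928)] = 1.547·0.678731 = 1.05000 mol/L.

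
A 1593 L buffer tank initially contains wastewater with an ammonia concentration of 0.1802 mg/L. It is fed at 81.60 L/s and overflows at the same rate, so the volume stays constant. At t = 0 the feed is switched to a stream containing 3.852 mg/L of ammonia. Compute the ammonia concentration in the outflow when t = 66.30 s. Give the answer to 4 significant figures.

Species balance on the tank: V dC/dt = Q(C_in − C).
Rewrite as dC/dt + C/τ = C_in/τ, τ = V/Q = 19.5221 s.
This is linear first-order; C(t) = C_in + (C₀ − C_in) e^(−t/τ).
C(66.30) = 3.852 + (0.1802 − 3.852)·e^(−66.30/19.5221) = 3.852 + (-3.67180)·0.0335017 = 3.72899 mg/L.

3.729 mg/L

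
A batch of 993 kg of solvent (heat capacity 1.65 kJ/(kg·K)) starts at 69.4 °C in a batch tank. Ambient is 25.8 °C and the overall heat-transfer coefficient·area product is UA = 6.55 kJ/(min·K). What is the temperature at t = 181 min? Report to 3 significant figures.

M c_p dT/dt = −UA(T − T_amb).
dT/dt = (T_ss − T)/τ with T_ss = T_amb = 25.800 °C, τ = M c_p/UA = 993·1.65/6.55 = 250.15 min.
Solution: T(t) = T_ss + (T₀ − T_ss) e^(−t/τ).
T(181) = 25.800 + (43.600)·0.48501 = 46.947 °C.

46.9 °C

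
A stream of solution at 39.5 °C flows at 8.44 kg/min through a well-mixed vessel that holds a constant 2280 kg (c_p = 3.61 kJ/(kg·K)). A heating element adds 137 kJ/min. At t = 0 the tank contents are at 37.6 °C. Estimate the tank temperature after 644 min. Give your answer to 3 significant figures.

43.4 °C

M c_p dT/dt = ṁ c_p (T_in − T) + Q̇.
τ = M/ṁ = 270.14 min; T_ss = T_in + Q̇/(ṁ c_p) = 39.5 + 137/(8.44·3.61) = 43.996 °C.
Integrating: T(t) = T_ss + (T₀ − T_ss) e^(−t/τ).
T(644) = 43.996 + (-6.3965)·e^(−644/270.14) = 43.996 + (-6.3965)·0.092188 = 43.407 °C.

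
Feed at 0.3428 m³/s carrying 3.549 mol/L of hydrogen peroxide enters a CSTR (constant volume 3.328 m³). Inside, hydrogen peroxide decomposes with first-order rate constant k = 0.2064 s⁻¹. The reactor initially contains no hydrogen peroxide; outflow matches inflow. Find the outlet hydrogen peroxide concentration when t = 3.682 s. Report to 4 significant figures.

V dC/dt = Q(C_in − C) − k V C.
This is linear with rate a = Q/V + k = 0.309405 s⁻¹.
C_ss = Q C_in/(Q + kV) = 1.18151 mol/L; C(t) = C_ss + (C₀ − C_ss) e^(−a t).
C(3.682) = 1.18151 + (-1.18151)·e^(−0.309405·3.682) = 1.18151 + (-1.18151)·0.320066 = 0.803347 mol/L.

0.8033 mol/L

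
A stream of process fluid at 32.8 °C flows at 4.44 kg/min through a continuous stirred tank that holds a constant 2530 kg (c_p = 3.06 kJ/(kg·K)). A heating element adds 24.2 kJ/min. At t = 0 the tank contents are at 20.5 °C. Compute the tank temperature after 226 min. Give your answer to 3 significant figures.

25.1 °C

Unsteady energy balance on the tank contents: M c_p dT/dt = ṁ c_p (T_in − T) + 24.2.
Rearrange: dT/dt = (T_ss − T)/τ with τ = M/ṁ = 569.82 min and T_ss = T_in + Q̇/(ṁ c_p) = 34.581 °C.
This is linear first-order; T(t) = T_ss + (T₀ − T_ss) e^(−t/τ).
T(226) = 34.581 + (-14.081)·e^(−226/569.82) = 34.581 + (-14.081)·0.67259 = 25.110 °C.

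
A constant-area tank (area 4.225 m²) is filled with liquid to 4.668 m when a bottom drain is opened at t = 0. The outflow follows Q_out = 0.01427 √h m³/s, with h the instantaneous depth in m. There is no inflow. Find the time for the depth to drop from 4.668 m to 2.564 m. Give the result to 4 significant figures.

331.2 s

Mass balance (ρ constant): A dh/dt = −0.01427 √h.
This is separable: 2 d(√h)/dt = −0.01427/A, so √h = √h₀ − (0.01427/(2A)) t.
t = 2A(√h₀ − √h)/0.01427 = 2·4.225·(√4.668 − √2.564)/0.01427
  = 8.45000 × (2.16056 − 1.60125) / 0.01427 = 331.194 s.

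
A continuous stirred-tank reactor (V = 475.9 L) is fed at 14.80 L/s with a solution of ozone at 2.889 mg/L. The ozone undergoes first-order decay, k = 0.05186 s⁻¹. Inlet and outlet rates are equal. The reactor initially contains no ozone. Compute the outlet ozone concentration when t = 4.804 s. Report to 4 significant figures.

0.3560 mg/L

Accumulation = in − out − consumed: V dC/dt = Q C_in − Q C − k V C.
dC/dt = (Q/V) C_in − (Q/V + k) C; effective rate a = Q/V + k = 0.0310990 + 0.05186 = 0.0829590 s⁻¹.
C_ss = Q C_in/(Q + kV) = 1.08300 mg/L; C(t) = C_ss + (C₀ − C_ss) e^(−a t).
C(4.804) = 1.08300 + (-1.08300)·e^(−0.0829590·4.804) = 1.08300 + (-1.08300)·0.671303 = 0.355980 mg/L.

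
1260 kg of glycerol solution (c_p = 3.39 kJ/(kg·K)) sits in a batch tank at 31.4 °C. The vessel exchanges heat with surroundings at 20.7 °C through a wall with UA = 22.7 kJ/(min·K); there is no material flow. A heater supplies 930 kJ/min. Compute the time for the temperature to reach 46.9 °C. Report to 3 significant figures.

135 min

M c_p dT/dt = −UA(T − T_amb) + Q̇.
τ = M c_p/UA = 188.17 min; T_ss = T_amb + Q̇/UA = 20.7 + 930/22.7 = 61.669 °C.
T(t) = T_ss + (T₀ − T_ss)e^(−t/τ); set T = 46.9:
t = −τ ln[(T − T_ss)/(T₀ − T_ss)] = −188.17 · ln(0.48793) = 135.03 min.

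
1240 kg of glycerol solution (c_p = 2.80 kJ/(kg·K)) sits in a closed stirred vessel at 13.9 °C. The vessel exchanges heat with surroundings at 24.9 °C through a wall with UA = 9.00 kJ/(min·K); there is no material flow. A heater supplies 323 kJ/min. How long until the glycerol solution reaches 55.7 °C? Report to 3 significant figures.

857 min

First-law balance (no shaft work): M c_p dT/dt = −UA(T − T_amb) + Q̇.
τ = M c_p/UA = 385.78 min; T_ss = T_amb + Q̇/UA = 24.9 + 323/9.00 = 60.789 °C.
T(t) = T_ss + (T₀ − T_ss)e^(−t/τ); set T = 55.7:
t = −τ ln[(T − T_ss)/(T₀ − T_ss)] = −385.78 · ln(0.10853) = 856.70 min.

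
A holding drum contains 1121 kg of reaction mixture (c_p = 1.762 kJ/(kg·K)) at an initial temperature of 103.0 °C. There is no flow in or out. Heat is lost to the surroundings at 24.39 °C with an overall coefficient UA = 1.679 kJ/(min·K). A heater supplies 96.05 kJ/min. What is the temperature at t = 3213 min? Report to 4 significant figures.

82.99 °C

M c_p dT/dt = −UA(T − T_amb) + Q̇.
dT/dt = (T_ss − T)/τ with T_ss = T_amb + Q̇/UA = 24.39 + 96.05/1.679 = 81.5967 °C, τ = M c_p/UA = 1121·1.762/1.679 = 1176.42 min.
This is linear first-order; T(t) = T_ss + (T₀ − T_ss) e^(−t/τ).
T(3213) = 81.5967 + (21.4033)·0.0651425 = 82.9909 °C.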